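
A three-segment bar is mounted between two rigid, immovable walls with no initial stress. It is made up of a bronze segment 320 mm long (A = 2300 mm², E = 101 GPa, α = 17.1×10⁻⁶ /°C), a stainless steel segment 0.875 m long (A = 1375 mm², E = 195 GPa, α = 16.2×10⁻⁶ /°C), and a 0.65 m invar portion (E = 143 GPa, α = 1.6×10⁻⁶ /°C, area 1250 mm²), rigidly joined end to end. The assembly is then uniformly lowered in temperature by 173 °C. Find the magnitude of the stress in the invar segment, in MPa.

σ ≈ 346 MPa (tensile)

If the supports were absent, the total length change would be Σ αᵢΔT Lᵢ = 17.1×10⁻⁶×173×320 + 16.2×10⁻⁶×173×875 + 1.6×10⁻⁶×173×650 = 3.579 mm.
The rigid supports impose zero overall length change; the single axial force P common to all segments must satisfy P Σ Lᵢ/(AᵢEᵢ) = δ_free.
The series flexibility is Σ Lᵢ/(AᵢEᵢ) = 320/(2300×101×10³) + 875/(1375×195×10³) + 650/(1250×143×10³) = 8.277×10⁻⁶ mm/N.
So P = 3.579 / 8.277×10⁻⁶ = 432.4 kN, tensile.
σ_{invar} = P / A = 432400 / 1250 = 345.9 MPa.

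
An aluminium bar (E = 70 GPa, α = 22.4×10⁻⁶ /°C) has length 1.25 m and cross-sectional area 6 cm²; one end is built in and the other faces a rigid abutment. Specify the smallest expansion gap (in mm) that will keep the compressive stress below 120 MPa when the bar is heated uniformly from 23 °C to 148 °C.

With no wall the bar would lengthen by αΔT L = 22.4×10⁻⁶ × 125 × 1250 = 3.5 mm.
At the allowable stress the elastic shortening the wall may impose is σL/E = 120 × 1250 / (70×10³) = 2.143 mm.
The gap must absorb the remainder: g_min = 3.5 − 2.143 = 1.357 mm.

g ≈ 1.36 mm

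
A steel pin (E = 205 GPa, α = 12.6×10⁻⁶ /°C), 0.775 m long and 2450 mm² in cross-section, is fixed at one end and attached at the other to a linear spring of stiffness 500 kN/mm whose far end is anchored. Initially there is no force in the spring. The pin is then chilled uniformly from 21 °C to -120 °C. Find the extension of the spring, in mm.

δ ≈ 0.777 mm

The unrestrained thermal change is αΔT L = 12.6×10⁻⁶ × 141 × 775 = 1.377 mm.
With a force P in the spring, the elastic change of the pin is PL/(AE) and that of the spring is P/k; compatibility requires their sum to equal δ_free.
So P = δ_free / [L/(AE) + 1/k] = 1.377 / [ 775/(2450×205×10³) + 1/(500×10³) ].
P = 1.377 / 3.543×10⁻⁶ = 388600 N.
Spring extension = P/k = 388600/(500×10³) = 0.7772 mm.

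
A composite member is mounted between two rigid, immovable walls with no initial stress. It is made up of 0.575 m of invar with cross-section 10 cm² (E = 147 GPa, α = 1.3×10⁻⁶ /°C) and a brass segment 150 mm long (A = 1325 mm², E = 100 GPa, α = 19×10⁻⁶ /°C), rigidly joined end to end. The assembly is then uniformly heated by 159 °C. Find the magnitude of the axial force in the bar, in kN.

With the walls removed the bar would change length by δ_free = Σ αᵢΔT Lᵢ = 1.3×10⁻⁶×159×575 + 19×10⁻⁶×159×150 = 0.572 mm.
The rigid supports impose zero overall length change; the single axial force P common to all segments must satisfy P Σ Lᵢ/(AᵢEᵢ) = δ_free.
The series flexibility is Σ Lᵢ/(AᵢEᵢ) = 575/(1000×147×10³) + 150/(1325×100×10³) = 5.044×10⁻⁶ mm/N.
P = 0.572 / 5.044×10⁻⁶ = 113400 N = 113.4 kN, compressive.

P ≈ 113 kN (compressive)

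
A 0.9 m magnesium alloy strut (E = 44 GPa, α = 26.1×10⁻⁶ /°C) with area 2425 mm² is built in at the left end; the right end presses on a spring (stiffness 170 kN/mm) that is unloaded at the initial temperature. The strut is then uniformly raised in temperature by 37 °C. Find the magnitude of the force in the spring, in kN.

Free thermal expansion: δ_free = αΔT L = 26.1×10⁻⁶ × 37 × 900 = 0.8691 mm.
With a force P in the spring, the elastic change of the strut is PL/(AE) and that of the spring is P/k; compatibility requires their sum to equal δ_free.
So P = δ_free / [L/(AE) + 1/k] = 0.8691 / [ 900/(2425×44×10³) + 1/(170×10³) ].
P = 0.8691 / 1.432×10⁻⁵ = 60710 N.

P ≈ 60.7 kN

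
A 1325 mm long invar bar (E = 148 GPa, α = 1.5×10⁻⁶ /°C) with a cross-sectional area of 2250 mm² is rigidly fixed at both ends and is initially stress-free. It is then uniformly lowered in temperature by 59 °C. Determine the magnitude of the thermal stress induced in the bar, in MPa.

σ ≈ 13.1 MPa (tensile)

Because both ends are immovable the net strain is zero, and the suppressed thermal strain is αΔT = 1.5×10⁻⁶ × 59 = 88.5×10⁻⁶.
σ = EαΔT = 148×10³ × 1.5×10⁻⁶ × 59 = 13.1 MPa (tensile; the bar is trying to contract).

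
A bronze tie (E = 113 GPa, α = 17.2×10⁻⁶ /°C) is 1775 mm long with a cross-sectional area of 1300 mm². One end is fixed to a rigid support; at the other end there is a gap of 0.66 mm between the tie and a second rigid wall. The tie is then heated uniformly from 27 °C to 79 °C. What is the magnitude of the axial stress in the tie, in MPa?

If the wall were absent the tie would grow by αΔT L = 17.2×10⁻⁶ × 52 × 1775 = 1.588 mm.
This exceeds the 0.66 mm gap, so the wall pushes back. The portion of expansion that must be recovered elastically is δ_free − gap = 1.588 − 0.66 = 0.9276 mm.
So σ = E(δ_free − g)/L = 113×10³ × 0.9276/1775 = 59.05 MPa.

σ ≈ 59.1 MPa (compressive)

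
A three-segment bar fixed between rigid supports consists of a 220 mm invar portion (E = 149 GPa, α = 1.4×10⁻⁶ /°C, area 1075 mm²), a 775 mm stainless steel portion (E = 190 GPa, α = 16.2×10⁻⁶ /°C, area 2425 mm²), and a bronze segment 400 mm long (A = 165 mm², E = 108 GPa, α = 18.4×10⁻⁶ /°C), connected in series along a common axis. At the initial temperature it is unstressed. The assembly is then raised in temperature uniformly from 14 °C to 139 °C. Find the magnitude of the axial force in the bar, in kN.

P ≈ 99.1 kN (compressive)

If the supports were absent, the total length change would be Σ αᵢΔT Lᵢ = 1.4×10⁻⁶×125×220 + 16.2×10⁻⁶×125×775 + 18.4×10⁻⁶×125×400 = 2.528 mm.
The rigid supports impose zero overall length change; the single axial force P common to all segments must satisfy P Σ Lᵢ/(AᵢEᵢ) = δ_free.
The series flexibility is Σ Lᵢ/(AᵢEᵢ) = 220/(1075×149×10³) + 775/(2425×190×10³) + 400/(165×108×10³) = 2.55×10⁻⁵ mm/N.
So P = 2.528 / 2.55×10⁻⁵ = 99.12 kN, compressive.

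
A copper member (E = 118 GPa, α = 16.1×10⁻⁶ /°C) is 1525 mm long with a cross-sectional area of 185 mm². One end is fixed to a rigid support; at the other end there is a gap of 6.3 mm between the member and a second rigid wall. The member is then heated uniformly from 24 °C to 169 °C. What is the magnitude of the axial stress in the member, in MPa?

σ ≈ 0 MPa

If the wall were absent the member would grow by αΔT L = 16.1×10⁻⁶ × 145 × 1525 = 3.56 mm.
Since δ_free = 3.56 mm is less than the 6.3 mm gap, the member never touches the wall. No axial force develops.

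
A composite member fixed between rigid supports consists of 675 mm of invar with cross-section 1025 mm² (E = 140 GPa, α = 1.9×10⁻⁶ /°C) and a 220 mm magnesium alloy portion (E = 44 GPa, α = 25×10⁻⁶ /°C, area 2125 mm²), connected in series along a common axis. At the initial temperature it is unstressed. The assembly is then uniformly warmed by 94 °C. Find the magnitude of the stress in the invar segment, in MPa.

With the walls removed the bar would change length by δ_free = Σ αᵢΔT Lᵢ = 1.9×10⁻⁶×94×675 + 25×10⁻⁶×94×220 = 0.6376 mm.
Since the ends are fixed, an axial force P builds up, equal in every segment, with P · Σ Lᵢ/(AᵢEᵢ) = δ_free.
The series flexibility is Σ Lᵢ/(AᵢEᵢ) = 675/(1025×140×10³) + 220/(2125×44×10³) = 7.057×10⁻⁶ mm/N.
P = 0.6376 / 7.057×10⁻⁶ = 90350 N = 90.35 kN, compressive.
σ_{invar} = P / A = 90350 / 1025 = 88.14 MPa.

σ ≈ 88.1 MPa (compressive)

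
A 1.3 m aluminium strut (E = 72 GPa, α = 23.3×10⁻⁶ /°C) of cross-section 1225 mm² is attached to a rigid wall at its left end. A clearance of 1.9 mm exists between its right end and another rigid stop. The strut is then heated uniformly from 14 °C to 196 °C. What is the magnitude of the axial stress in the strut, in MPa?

σ ≈ 200 MPa (compressive)

Free thermal elongation = αΔT L = 23.3×10⁻⁶ × 182 × 1300 = 5.513 mm.
After closing the 1.9 mm clearance, 5.513 − 1.9 = 3.613 mm of expansion remains to be suppressed by the wall.
That suppressed elongation corresponds to σ = E·Δ/L = 72×10³ × 3.613/1300 = 200.1 MPa.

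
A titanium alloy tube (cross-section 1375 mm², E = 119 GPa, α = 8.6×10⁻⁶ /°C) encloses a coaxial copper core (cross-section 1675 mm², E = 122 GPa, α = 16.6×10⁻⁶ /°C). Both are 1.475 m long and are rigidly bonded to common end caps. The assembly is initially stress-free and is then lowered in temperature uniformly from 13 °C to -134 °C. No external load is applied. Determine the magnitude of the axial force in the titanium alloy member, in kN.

Both members must finish at the same length. With the larger α, the copper tends to over-contract; the plates restrain it, putting the copper in tension and the titanium alloy in compression. With no external load the two internal forces are equal and opposite, magnitude P.
Setting the final lengths equal and cancelling L: (α₁ − α₂)ΔT = P/(A₁E₁) + P/(A₂E₂).
|α₁ − α₂|·ΔT = 8×10⁻⁶ × 147 = 0.001176.
1/(A₁E₁) + 1/(A₂E₂) = 1/(1375×119×10³) + 1/(1675×122×10³) = 1.101×10⁻⁸ N⁻¹.
So P = 0.001176 / 1.101×10⁻⁸ = 106.9 kN.

P ≈ 107 kN (compressive in the titanium alloy)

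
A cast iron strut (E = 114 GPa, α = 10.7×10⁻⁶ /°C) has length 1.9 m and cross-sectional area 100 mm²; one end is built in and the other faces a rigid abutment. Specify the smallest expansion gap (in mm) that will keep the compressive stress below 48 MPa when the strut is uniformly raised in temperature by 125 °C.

g ≈ 1.74 mm

With no wall the strut would lengthen by αΔT L = 10.7×10⁻⁶ × 125 × 1900 = 2.541 mm.
A stress of 48 MPa corresponds to the wall pushing the strut back by σL/E = 48×1900/(114×10³) = 0.8 mm.
The gap must absorb the remainder: g_min = 2.541 − 0.8 = 1.741 mm.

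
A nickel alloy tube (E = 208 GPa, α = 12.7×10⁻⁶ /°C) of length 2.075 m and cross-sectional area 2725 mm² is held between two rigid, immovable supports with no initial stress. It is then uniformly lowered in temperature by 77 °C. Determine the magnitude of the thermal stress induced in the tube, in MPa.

With length fixed, the mechanical strain must cancel the thermal strain αΔT = 12.7×10⁻⁶ × 77 = 977.9×10⁻⁶.
σ = EαΔT = 208×10³ × 12.7×10⁻⁶ × 77 = 203.4 MPa (tensile; the tube is trying to contract).

σ ≈ 203 MPa (tensile)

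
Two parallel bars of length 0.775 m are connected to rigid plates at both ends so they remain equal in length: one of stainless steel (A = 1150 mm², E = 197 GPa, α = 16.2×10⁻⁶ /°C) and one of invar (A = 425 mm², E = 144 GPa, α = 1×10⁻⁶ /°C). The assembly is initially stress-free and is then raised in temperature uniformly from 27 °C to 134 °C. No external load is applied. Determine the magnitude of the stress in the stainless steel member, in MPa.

Both members must finish at the same length. With the larger α, the stainless steel tends to over-expand; the plates restrain it, putting the stainless steel in compression and the invar in tension. With no external load the two internal forces are equal and opposite, magnitude P.
Setting the final lengths equal and cancelling L: (α₁ − α₂)ΔT = P/(A₁E₁) + P/(A₂E₂).
|α₁ − α₂|·ΔT = 15.2×10⁻⁶ × 107 = 0.001626.
1/(A₁E₁) + 1/(A₂E₂) = 1/(1150×197×10³) + 1/(425×144×10³) = 2.075×10⁻⁸ N⁻¹.
So P = 0.001626 / 2.075×10⁻⁸ = 78.37 kN.
σ_{stainless steel} = P/A₁ = 78370/1150 = 68.14 MPa, compressive.

σ ≈ 68.1 MPa (compressive)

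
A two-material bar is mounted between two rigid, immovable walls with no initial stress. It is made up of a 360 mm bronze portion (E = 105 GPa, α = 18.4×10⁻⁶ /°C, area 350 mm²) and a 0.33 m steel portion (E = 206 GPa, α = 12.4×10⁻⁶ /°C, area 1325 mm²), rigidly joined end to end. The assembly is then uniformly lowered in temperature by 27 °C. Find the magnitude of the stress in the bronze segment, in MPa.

With the walls removed the bar would change length by δ_free = Σ αᵢΔT Lᵢ = 18.4×10⁻⁶×27×360 + 12.4×10⁻⁶×27×330 = 0.2893 mm.
Since the ends are fixed, an axial force P builds up, equal in every segment, with P · Σ Lᵢ/(AᵢEᵢ) = δ_free.
The series flexibility is Σ Lᵢ/(AᵢEᵢ) = 360/(350×105×10³) + 330/(1325×206×10³) = 1.1×10⁻⁵ mm/N.
So P = 0.2893 / 1.1×10⁻⁵ = 26.29 kN, tensile.
σ_{bronze} = P / A = 26290 / 350 = 75.12 MPa.

σ ≈ 75.1 MPa (tensile)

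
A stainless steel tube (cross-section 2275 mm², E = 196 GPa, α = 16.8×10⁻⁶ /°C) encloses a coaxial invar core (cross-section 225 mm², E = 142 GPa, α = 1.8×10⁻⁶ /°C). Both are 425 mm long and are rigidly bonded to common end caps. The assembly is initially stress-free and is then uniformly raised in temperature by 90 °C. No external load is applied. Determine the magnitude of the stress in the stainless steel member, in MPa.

σ ≈ 17.7 MPa (compressive)

The stainless steel has the larger α, so on heating it would change length more than the invar if both were free. The rigid plates force a common final length, so the stainless steel is put into compression and the invar into tension, with equal and opposite forces P (no external load).
Equating the net (thermal + elastic) strains gives |α₁ − α₂|·ΔT = P·[1/(A₁E₁) + 1/(A₂E₂)].
|α₁ − α₂|·ΔT = 15×10⁻⁶ × 90 = 0.00135.
1/(A₁E₁) + 1/(A₂E₂) = 1/(2275×196×10³) + 1/(225×142×10³) = 3.354×10⁻⁸ N⁻¹.
P = 0.00135 / 3.354×10⁻⁸ = 40250 N = 40.25 kN.
σ_{stainless steel} = P/A₁ = 40250/2275 = 17.69 MPa, compressive.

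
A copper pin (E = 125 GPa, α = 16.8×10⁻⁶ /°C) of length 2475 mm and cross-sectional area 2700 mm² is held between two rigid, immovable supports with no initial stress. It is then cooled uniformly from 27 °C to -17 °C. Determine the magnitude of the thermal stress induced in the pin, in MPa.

With length fixed, the mechanical strain must cancel the thermal strain αΔT = 16.8×10⁻⁶ × 44 = 739.2×10⁻⁶.
σ = EαΔT = 125×10³ × 16.8×10⁻⁶ × 44 = 92.4 MPa (tensile; the pin is trying to contract).

σ ≈ 92.4 MPa (tensile)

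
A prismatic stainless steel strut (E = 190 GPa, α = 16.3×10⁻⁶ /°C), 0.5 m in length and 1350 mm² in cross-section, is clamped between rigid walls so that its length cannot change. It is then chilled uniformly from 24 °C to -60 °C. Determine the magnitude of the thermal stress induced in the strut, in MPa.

With length fixed, the mechanical strain must cancel the thermal strain αΔT = 16.3×10⁻⁶ × 84 = 1369.2×10⁻⁶.
Hence σ = E·αΔT = 190×10³ × 1369.2×10⁻⁶ = 260.1 MPa, tensile.

σ ≈ 260 MPa (tensile)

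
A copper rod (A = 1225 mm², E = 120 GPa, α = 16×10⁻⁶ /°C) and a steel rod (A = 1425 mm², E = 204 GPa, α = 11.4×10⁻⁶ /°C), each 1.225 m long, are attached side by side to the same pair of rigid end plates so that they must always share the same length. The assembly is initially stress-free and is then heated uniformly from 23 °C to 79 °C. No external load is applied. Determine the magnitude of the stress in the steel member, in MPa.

The copper has the larger α, so on heating it would change length more than the steel if both were free. The rigid plates force a common final length, so the copper is put into compression and the steel into tension, with equal and opposite forces P (no external load).
Setting the final lengths equal and cancelling L: (α₁ − α₂)ΔT = P/(A₁E₁) + P/(A₂E₂).
|α₁ − α₂|·ΔT = 4.6×10⁻⁶ × 56 = 0.0002576.
1/(A₁E₁) + 1/(A₂E₂) = 1/(1225×120×10³) + 1/(1425×204×10³) = 1.024×10⁻⁸ N⁻¹.
P = 0.0002576 / 1.024×10⁻⁸ = 25150 N = 25.15 kN.
σ_{steel} = P/A₂ = 25150/1425 = 17.65 MPa, tensile.

σ ≈ 17.6 MPa (tensile)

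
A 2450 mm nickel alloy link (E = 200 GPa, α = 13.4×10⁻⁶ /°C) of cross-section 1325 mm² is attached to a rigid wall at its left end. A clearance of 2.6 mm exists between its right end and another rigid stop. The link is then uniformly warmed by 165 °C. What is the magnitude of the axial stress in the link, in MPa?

σ ≈ 230 MPa (compressive)

If the wall were absent the link would grow by αΔT L = 13.4×10⁻⁶ × 165 × 2450 = 5.417 mm.
After closing the 2.6 mm clearance, 5.417 − 2.6 = 2.817 mm of expansion remains to be suppressed by the wall.
Compatibility: PL/(AE) = 2.817 mm, so σ = P/A = E × (2.817/2450) = 230 MPa.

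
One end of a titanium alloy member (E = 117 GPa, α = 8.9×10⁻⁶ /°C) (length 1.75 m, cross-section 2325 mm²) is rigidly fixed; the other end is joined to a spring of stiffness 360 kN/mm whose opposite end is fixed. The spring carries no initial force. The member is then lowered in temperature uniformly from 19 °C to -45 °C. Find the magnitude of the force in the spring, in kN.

The unrestrained thermal change is αΔT L = 8.9×10⁻⁶ × 64 × 1750 = 0.9968 mm.
With a force P in the spring, the elastic change of the member is PL/(AE) and that of the spring is P/k; compatibility requires their sum to equal δ_free.
P [ L/(AE) + 1/k ] = δ_free → P [ 1750/(2325×117×10³) + 1/(360×10³) ] = 0.9968.
P = 0.9968 / 9.211×10⁻⁶ = 108200 N.

P ≈ 108 kN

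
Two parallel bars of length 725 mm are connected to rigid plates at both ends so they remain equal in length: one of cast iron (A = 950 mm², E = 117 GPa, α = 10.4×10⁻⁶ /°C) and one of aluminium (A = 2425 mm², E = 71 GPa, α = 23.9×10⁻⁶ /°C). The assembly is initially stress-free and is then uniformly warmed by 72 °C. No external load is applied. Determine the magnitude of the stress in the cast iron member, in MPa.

Both members must finish at the same length. With the larger α, the aluminium tends to over-expand; the plates restrain it, putting the aluminium in compression and the cast iron in tension. With no external load the two internal forces are equal and opposite, magnitude P.
Compatibility of the two members (thermal + elastic change equal): (α₁ − α₂)ΔT = P·[1/(A₁E₁) + 1/(A₂E₂)].
|α₁ − α₂|·ΔT = 13.5×10⁻⁶ × 72 = 0.000972.
1/(A₁E₁) + 1/(A₂E₂) = 1/(950×117×10³) + 1/(2425×71×10³) = 1.48×10⁻⁸ N⁻¹.
P = 0.000972 / 1.48×10⁻⁸ = 65650 N = 65.65 kN.
σ_{cast iron} = P/A₁ = 65650/950 = 69.11 MPa, tensile.

σ ≈ 69.1 MPa (tensile)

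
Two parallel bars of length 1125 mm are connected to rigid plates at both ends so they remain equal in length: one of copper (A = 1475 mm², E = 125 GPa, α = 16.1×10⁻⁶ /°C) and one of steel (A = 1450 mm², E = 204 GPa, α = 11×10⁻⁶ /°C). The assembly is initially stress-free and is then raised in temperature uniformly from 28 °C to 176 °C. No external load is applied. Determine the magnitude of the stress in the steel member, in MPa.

σ ≈ 59.1 MPa (tensile)

The copper has the larger α, so on heating it would change length more than the steel if both were free. The rigid plates force a common final length, so the copper is put into compression and the steel into tension, with equal and opposite forces P (no external load).
Compatibility of the two members (thermal + elastic change equal): (α₁ − α₂)ΔT = P·[1/(A₁E₁) + 1/(A₂E₂)].
|α₁ − α₂|·ΔT = 5.1×10⁻⁶ × 148 = 0.0007548.
1/(A₁E₁) + 1/(A₂E₂) = 1/(1475×125×10³) + 1/(1450×204×10³) = 8.804×10⁻⁹ N⁻¹.
So P = 0.0007548 / 8.804×10⁻⁹ = 85.73 kN.
σ_{steel} = P/A₂ = 85730/1450 = 59.12 MPa, tensile.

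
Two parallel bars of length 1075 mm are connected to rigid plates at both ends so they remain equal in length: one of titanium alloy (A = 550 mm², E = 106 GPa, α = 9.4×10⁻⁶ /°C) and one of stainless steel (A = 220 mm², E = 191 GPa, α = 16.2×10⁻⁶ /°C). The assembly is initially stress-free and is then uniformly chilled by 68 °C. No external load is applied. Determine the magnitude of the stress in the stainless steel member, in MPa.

σ ≈ 51.3 MPa (tensile)

Both members must finish at the same length. With the larger α, the stainless steel tends to over-contract; the plates restrain it, putting the stainless steel in tension and the titanium alloy in compression. With no external load the two internal forces are equal and opposite, magnitude P.
Compatibility of the two members (thermal + elastic change equal): (α₁ − α₂)ΔT = P·[1/(A₁E₁) + 1/(A₂E₂)].
|α₁ − α₂|·ΔT = 6.8×10⁻⁶ × 68 = 0.0004624.
1/(A₁E₁) + 1/(A₂E₂) = 1/(550×106×10³) + 1/(220×191×10³) = 4.095×10⁻⁸ N⁻¹.
So P = 0.0004624 / 4.095×10⁻⁸ = 11.29 kN.
σ_{stainless steel} = P/A₂ = 11290/220 = 51.33 MPa, tensile.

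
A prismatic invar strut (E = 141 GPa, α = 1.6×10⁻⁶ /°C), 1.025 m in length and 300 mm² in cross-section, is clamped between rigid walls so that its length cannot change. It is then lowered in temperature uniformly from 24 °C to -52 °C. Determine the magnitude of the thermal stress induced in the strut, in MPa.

The supports are rigid, so the total axial strain is zero. The restrained thermal strain is ε = αΔT = 1.6×10⁻⁶ × 76 = 121.6×10⁻⁶.
The stress required to suppress this strain is σ = Eε = 141×10³ × 121.6×10⁻⁶ = 17.15 MPa, tensile since the strut is trying to contract.

σ ≈ 17.1 MPa (tensile)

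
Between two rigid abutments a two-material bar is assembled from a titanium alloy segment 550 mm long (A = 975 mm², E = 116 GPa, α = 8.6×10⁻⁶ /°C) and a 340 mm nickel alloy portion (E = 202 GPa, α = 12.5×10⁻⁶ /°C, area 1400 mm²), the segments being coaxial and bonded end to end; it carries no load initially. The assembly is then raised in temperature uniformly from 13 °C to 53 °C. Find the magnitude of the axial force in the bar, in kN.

If the supports were absent, the total length change would be Σ αᵢΔT Lᵢ = 8.6×10⁻⁶×40×550 + 12.5×10⁻⁶×40×340 = 0.3592 mm.
The walls prevent any net length change, so an axial force P (same in every segment) develops. Compatibility: P · Σ Lᵢ/(AᵢEᵢ) = δ_free.
Σ Lᵢ/(AᵢEᵢ) = 550/(975×116×10³) + 340/(1400×202×10³) = 6.065×10⁻⁶ mm/N.
P = 0.3592 / 6.065×10⁻⁶ = 59220 N = 59.22 kN, compressive.

P ≈ 59.2 kN (compressive)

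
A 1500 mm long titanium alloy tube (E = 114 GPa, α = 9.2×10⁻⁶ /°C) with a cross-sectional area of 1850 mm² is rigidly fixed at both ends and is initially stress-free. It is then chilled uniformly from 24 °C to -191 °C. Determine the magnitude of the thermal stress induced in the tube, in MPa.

σ ≈ 225 MPa (tensile)

The supports are rigid, so the total axial strain is zero. The restrained thermal strain is ε = αΔT = 9.2×10⁻⁶ × 215 = 1978×10⁻⁶.
Hence σ = E·αΔT = 114×10³ × 1978×10⁻⁶ = 225.5 MPa, tensile.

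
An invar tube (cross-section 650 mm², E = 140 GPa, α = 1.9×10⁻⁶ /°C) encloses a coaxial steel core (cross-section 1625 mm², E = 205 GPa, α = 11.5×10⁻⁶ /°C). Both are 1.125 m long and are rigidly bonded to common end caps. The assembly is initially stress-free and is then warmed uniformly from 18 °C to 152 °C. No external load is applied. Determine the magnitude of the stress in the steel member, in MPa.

σ ≈ 56.6 MPa (compressive)

The steel has the larger α, so on heating it would change length more than the invar if both were free. The rigid plates force a common final length, so the steel is put into compression and the invar into tension, with equal and opposite forces P (no external load).
Equating the net (thermal + elastic) strains gives |α₁ − α₂|·ΔT = P·[1/(A₁E₁) + 1/(A₂E₂)].
|α₁ − α₂|·ΔT = 9.6×10⁻⁶ × 134 = 0.001286.
1/(A₁E₁) + 1/(A₂E₂) = 1/(650×140×10³) + 1/(1625×205×10³) = 1.399×10⁻⁸ N⁻¹.
So P = 0.001286 / 1.399×10⁻⁸ = 91.95 kN.
σ_{steel} = P/A₂ = 91950/1625 = 56.58 MPa, compressive.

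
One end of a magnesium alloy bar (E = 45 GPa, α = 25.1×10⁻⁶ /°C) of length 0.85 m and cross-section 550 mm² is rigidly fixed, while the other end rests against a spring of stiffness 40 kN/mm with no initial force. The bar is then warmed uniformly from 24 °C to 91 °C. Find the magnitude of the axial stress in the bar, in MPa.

Free thermal expansion: δ_free = αΔT L = 25.1×10⁻⁶ × 67 × 850 = 1.429 mm.
Let P be the compressive force at the spring. The bar shortens elastically by PL/(AE) and the spring compresses by P/k; together these equal δ_free.
P [ L/(AE) + 1/k ] = δ_free → P [ 850/(550×45×10³) + 1/(40×10³) ] = 1.429.
P = 1.429 / 5.934×10⁻⁵ = 24090 N.
σ = P/A = 24090/550 = 43.8 MPa.

σ ≈ 43.8 MPa (compressive)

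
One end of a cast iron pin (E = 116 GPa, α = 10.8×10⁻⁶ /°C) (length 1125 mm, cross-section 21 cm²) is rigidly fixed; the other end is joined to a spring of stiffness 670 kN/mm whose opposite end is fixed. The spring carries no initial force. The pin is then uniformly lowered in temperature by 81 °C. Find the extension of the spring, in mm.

If the spring were absent the pin would shorten by αΔT L = 10.8×10⁻⁶ × 81 × 1125 = 0.9841 mm.
With a force P in the spring, the elastic change of the pin is PL/(AE) and that of the spring is P/k; compatibility requires their sum to equal δ_free.
So P = δ_free / [L/(AE) + 1/k] = 0.9841 / [ 1125/(2100×116×10³) + 1/(670×10³) ].
P = 0.9841 / 6.111×10⁻⁶ = 161100 N.
Spring extension = P/k = 161100/(670×10³) = 0.2404 mm.

δ ≈ 0.24 mm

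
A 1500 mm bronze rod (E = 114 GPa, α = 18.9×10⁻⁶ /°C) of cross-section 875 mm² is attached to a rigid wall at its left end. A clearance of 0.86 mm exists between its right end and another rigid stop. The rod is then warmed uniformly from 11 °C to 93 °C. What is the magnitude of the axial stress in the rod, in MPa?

σ ≈ 111 MPa (compressive)

If the wall were absent the rod would grow by αΔT L = 18.9×10⁻⁶ × 82 × 1500 = 2.325 mm.
The gap closes (δ_free > 0.86 mm) and the wall then resists a further 2.325 − 0.86 = 1.465 mm of expansion.
Compatibility: PL/(AE) = 1.465 mm, so σ = P/A = E × (1.465/1500) = 111.3 MPa.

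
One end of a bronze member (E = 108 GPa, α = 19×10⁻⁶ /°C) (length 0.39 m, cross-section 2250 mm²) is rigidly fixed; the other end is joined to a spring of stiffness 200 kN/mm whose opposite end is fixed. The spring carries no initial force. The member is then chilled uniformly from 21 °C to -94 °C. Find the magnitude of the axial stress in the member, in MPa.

The unrestrained thermal change is αΔT L = 19×10⁻⁶ × 115 × 390 = 0.8521 mm.
Let P be the tensile force in the spring. The member extends elastically by PL/(AE) and the spring stretches by P/k; together these equal δ_free.
So P = δ_free / [L/(AE) + 1/k] = 0.8521 / [ 390/(2250×108×10³) + 1/(200×10³) ].
P = 0.8521 / 6.605×10⁻⁶ = 129000 N.
σ = P/A = 129000/2250 = 57.34 MPa.

σ ≈ 57.3 MPa (tensile)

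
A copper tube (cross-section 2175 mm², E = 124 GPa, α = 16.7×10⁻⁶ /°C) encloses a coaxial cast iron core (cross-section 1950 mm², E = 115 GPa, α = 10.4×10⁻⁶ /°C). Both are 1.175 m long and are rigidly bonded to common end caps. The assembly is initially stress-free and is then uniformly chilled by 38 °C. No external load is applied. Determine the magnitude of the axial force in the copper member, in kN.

P ≈ 29.3 kN (tensile in the copper)

Equilibrium of a rigid end plate with no external load gives equal and opposite internal forces ±P in the two members. Since α_{copper} > α_{cast iron}, cooling drives the copper into tension and the cast iron into compression.
Setting the final lengths equal and cancelling L: (α₁ − α₂)ΔT = P/(A₁E₁) + P/(A₂E₂).
|α₁ − α₂|·ΔT = 6.3×10⁻⁶ × 38 = 0.0002394.
1/(A₁E₁) + 1/(A₂E₂) = 1/(2175×124×10³) + 1/(1950×115×10³) = 8.167×10⁻⁹ N⁻¹.
So P = 0.0002394 / 8.167×10⁻⁹ = 29.31 kN.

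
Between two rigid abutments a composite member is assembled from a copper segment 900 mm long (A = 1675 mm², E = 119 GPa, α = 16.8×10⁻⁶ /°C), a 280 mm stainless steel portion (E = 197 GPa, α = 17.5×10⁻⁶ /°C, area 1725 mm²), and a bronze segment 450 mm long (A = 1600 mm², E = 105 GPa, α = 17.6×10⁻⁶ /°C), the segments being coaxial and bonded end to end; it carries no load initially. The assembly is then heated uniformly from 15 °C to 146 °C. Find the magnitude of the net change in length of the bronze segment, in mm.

Free thermal expansion of the whole bar: Σ αᵢΔT Lᵢ = 16.8×10⁻⁶×131×900 + 17.5×10⁻⁶×131×280 + 17.6×10⁻⁶×131×450 = 3.66 mm.
Since the ends are fixed, an axial force P builds up, equal in every segment, with P · Σ Lᵢ/(AᵢEᵢ) = δ_free.
The series flexibility is Σ Lᵢ/(AᵢEᵢ) = 900/(1675×119×10³) + 280/(1725×197×10³) + 450/(1600×105×10³) = 8.018×10⁻⁶ mm/N.
P = 3.66 / 8.018×10⁻⁶ = 456500 N = 456.5 kN, compressive.
For the bronze segment, free thermal change = 17.6×10⁻⁶×131×450 = 1.038 mm and elastic change from P = 456500×450/(1600×105×10³) = 1.223 mm; these oppose, so the net change is 0.185 mm (segment shortens).

|ΔL| ≈ 0.185 mm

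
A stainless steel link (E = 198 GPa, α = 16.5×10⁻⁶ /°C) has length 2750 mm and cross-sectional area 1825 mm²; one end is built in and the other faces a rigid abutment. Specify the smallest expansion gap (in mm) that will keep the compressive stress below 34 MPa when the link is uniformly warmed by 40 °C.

With no wall the link would lengthen by αΔT L = 16.5×10⁻⁶ × 40 × 2750 = 1.815 mm.
At the allowable stress the elastic shortening the wall may impose is σL/E = 34 × 2750 / (198×10³) = 0.4722 mm.
So the gap has to take up the difference, g_min = δ_free − σL/E = 1.815 − 0.4722 = 1.343 mm.

g ≈ 1.34 mm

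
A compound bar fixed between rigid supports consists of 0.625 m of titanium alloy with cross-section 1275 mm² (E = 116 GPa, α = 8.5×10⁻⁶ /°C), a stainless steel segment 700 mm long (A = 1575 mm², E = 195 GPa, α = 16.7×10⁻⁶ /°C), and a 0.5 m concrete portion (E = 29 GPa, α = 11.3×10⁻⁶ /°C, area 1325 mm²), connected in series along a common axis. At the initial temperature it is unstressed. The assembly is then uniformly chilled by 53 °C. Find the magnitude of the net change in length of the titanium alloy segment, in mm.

Free thermal contraction of the whole bar: Σ αᵢΔT Lᵢ = 8.5×10⁻⁶×53×625 + 16.7×10⁻⁶×53×700 + 11.3×10⁻⁶×53×500 = 1.201 mm.
The rigid supports impose zero overall length change; the single axial force P common to all segments must satisfy P Σ Lᵢ/(AᵢEᵢ) = δ_free.
Σ Lᵢ/(AᵢEᵢ) = 625/(1275×116×10³) + 700/(1575×195×10³) + 500/(1325×29×10³) = 1.952×10⁻⁵ mm/N.
Hence P = δ_free / Σ(L/AE) = 1.201/1.952×10⁻⁵ = 61.51 kN (tensile).
For the titanium alloy segment, free thermal change = 8.5×10⁻⁶×53×625 = 0.2816 mm and elastic change from P = 61510×625/(1275×116×10³) = 0.2599 mm; these oppose, so the net change is 0.0216 mm (segment shortens).

|ΔL| ≈ 0.0216 mm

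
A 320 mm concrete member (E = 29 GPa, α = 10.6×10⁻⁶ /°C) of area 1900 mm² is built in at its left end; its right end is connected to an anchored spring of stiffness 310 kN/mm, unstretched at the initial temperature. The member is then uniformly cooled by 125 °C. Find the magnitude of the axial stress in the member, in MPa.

σ ≈ 24.7 MPa (tensile)

The unrestrained thermal change is αΔT L = 10.6×10⁻⁶ × 125 × 320 = 0.424 mm.
Let P be the tensile force in the spring. The member extends elastically by PL/(AE) and the spring stretches by P/k; together these equal δ_free.
P [ L/(AE) + 1/k ] = δ_free → P [ 320/(1900×29×10³) + 1/(310×10³) ] = 0.424.
P = 0.424 / 9.033×10⁻⁶ = 46940 N.
σ = P/A = 46940/1900 = 24.7 MPa.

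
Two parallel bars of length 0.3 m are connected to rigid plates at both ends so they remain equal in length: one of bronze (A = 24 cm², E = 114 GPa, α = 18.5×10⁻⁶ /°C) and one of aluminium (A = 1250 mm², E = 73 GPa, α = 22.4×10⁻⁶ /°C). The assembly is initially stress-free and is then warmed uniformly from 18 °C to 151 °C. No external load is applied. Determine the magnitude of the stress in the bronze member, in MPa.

σ ≈ 14.8 MPa (tensile)

The aluminium has the larger α, so on heating it would change length more than the bronze if both were free. The rigid plates force a common final length, so the aluminium is put into compression and the bronze into tension, with equal and opposite forces P (no external load).
Setting the final lengths equal and cancelling L: (α₁ − α₂)ΔT = P/(A₁E₁) + P/(A₂E₂).
|α₁ − α₂|·ΔT = 3.9×10⁻⁶ × 133 = 0.0005187.
1/(A₁E₁) + 1/(A₂E₂) = 1/(2400×114×10³) + 1/(1250×73×10³) = 1.461×10⁻⁸ N⁻¹.
P = 0.0005187 / 1.461×10⁻⁸ = 35490 N = 35.49 kN.
σ_{bronze} = P/A₁ = 35490/2400 = 14.79 MPa, tensile.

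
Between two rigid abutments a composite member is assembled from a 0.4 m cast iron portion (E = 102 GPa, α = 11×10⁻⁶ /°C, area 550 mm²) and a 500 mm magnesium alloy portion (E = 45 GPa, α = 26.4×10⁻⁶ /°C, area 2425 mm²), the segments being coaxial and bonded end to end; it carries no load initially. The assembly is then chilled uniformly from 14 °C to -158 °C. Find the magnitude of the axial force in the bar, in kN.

With the walls removed the bar would change length by δ_free = Σ αᵢΔT Lᵢ = 11×10⁻⁶×172×400 + 26.4×10⁻⁶×172×500 = 3.027 mm.
The walls prevent any net length change, so an axial force P (same in every segment) develops. Compatibility: P · Σ Lᵢ/(AᵢEᵢ) = δ_free.
The series flexibility is Σ Lᵢ/(AᵢEᵢ) = 400/(550×102×10³) + 500/(2425×45×10³) = 1.171×10⁻⁵ mm/N.
P = 3.027 / 1.171×10⁻⁵ = 258500 N = 258.5 kN, tensile.

P ≈ 258 kN (tensile)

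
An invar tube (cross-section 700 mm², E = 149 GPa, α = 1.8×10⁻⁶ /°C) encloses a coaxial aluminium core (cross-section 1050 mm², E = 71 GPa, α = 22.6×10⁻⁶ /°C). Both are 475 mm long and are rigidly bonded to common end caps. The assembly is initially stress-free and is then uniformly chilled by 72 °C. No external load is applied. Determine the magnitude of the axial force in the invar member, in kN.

Equilibrium of a rigid end plate with no external load gives equal and opposite internal forces ±P in the two members. Since α_{aluminium} > α_{invar}, cooling drives the aluminium into tension and the invar into compression.
Compatibility of the two members (thermal + elastic change equal): (α₁ − α₂)ΔT = P·[1/(A₁E₁) + 1/(A₂E₂)].
|α₁ − α₂|·ΔT = 20.8×10⁻⁶ × 72 = 0.001498.
1/(A₁E₁) + 1/(A₂E₂) = 1/(700×149×10³) + 1/(1050×71×10³) = 2.3×10⁻⁸ N⁻¹.
P = 0.001498 / 2.3×10⁻⁸ = 65110 N = 65.11 kN.

P ≈ 65.1 kN (compressive in the invar)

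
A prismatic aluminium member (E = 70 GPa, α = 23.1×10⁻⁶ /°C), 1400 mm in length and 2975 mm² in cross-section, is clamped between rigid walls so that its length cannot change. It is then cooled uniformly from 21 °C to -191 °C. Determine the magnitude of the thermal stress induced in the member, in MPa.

The supports are rigid, so the total axial strain is zero. The restrained thermal strain is ε = αΔT = 23.1×10⁻⁶ × 212 = 4897.2×10⁻⁶.
The stress required to suppress this strain is σ = Eε = 70×10³ × 4897.2×10⁻⁶ = 342.8 MPa, tensile since the member is trying to contract.

σ ≈ 343 MPa (tensile)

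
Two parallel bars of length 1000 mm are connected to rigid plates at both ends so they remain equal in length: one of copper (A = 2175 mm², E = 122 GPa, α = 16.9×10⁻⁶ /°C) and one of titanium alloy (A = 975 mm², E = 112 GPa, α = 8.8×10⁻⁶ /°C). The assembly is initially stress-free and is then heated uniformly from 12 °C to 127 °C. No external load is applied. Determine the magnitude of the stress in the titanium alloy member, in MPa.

σ ≈ 73.9 MPa (tensile)

Equilibrium of a rigid end plate with no external load gives equal and opposite internal forces ±P in the two members. Since α_{copper} > α_{titanium alloy}, heating drives the copper into compression and the titanium alloy into tension.
Compatibility of the two members (thermal + elastic change equal): (α₁ − α₂)ΔT = P·[1/(A₁E₁) + 1/(A₂E₂)].
|α₁ − α₂|·ΔT = 8.1×10⁻⁶ × 115 = 0.0009315.
1/(A₁E₁) + 1/(A₂E₂) = 1/(2175×122×10³) + 1/(975×112×10³) = 1.293×10⁻⁸ N⁻¹.
So P = 0.0009315 / 1.293×10⁻⁸ = 72.06 kN.
σ_{titanium alloy} = P/A₂ = 72060/975 = 73.91 MPa, tensile.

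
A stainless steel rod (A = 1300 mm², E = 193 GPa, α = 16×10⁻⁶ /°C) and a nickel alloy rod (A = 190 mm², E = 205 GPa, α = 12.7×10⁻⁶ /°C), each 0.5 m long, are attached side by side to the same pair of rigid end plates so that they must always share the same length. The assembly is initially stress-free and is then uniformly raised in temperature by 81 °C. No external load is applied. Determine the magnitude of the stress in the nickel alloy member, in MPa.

σ ≈ 47.4 MPa (tensile)

The stainless steel has the larger α, so on heating it would change length more than the nickel alloy if both were free. The rigid plates force a common final length, so the stainless steel is put into compression and the nickel alloy into tension, with equal and opposite forces P (no external load).
Compatibility of the two members (thermal + elastic change equal): (α₁ − α₂)ΔT = P·[1/(A₁E₁) + 1/(A₂E₂)].
|α₁ − α₂|·ΔT = 3.3×10⁻⁶ × 81 = 0.0002673.
1/(A₁E₁) + 1/(A₂E₂) = 1/(1300×193×10³) + 1/(190×205×10³) = 2.966×10⁻⁸ N⁻¹.
So P = 0.0002673 / 2.966×10⁻⁸ = 9.012 kN.
σ_{nickel alloy} = P/A₂ = 9012/190 = 47.43 MPa, tensile.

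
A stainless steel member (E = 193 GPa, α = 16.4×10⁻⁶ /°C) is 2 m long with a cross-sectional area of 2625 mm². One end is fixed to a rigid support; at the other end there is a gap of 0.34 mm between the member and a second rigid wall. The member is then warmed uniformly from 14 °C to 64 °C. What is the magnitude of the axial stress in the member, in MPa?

Unrestrained expansion: δ_free = αΔT L = 16.4×10⁻⁶ × 50 × 2000 = 1.64 mm.
This exceeds the 0.34 mm gap, so the wall pushes back. The portion of expansion that must be recovered elastically is δ_free − gap = 1.64 − 0.34 = 1.3 mm.
Compatibility: PL/(AE) = 1.3 mm, so σ = P/A = E × (1.3/2000) = 125.4 MPa.

σ ≈ 125 MPa (compressive)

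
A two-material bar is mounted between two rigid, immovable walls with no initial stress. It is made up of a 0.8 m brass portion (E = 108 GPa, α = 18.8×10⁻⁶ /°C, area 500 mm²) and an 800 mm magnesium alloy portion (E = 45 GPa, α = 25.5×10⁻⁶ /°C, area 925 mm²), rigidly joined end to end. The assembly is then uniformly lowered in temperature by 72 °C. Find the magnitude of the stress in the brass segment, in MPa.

σ ≈ 150 MPa (tensile)

With the walls removed the bar would change length by δ_free = Σ αᵢΔT Lᵢ = 18.8×10⁻⁶×72×800 + 25.5×10⁻⁶×72×800 = 2.552 mm.
The walls prevent any net length change, so an axial force P (same in every segment) develops. Compatibility: P · Σ Lᵢ/(AᵢEᵢ) = δ_free.
The series flexibility is Σ Lᵢ/(AᵢEᵢ) = 800/(500×108×10³) + 800/(925×45×10³) = 3.403×10⁻⁵ mm/N.
So P = 2.552 / 3.403×10⁻⁵ = 74.97 kN, tensile.
σ_{brass} = P / A = 74970 / 500 = 149.9 MPa.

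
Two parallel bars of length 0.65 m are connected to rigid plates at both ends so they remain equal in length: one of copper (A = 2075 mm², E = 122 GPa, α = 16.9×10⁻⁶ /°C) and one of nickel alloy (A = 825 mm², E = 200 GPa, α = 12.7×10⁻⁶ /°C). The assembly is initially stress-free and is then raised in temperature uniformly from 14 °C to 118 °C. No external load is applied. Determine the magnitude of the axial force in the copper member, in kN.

P ≈ 43.6 kN (compressive in the copper)

Both members must finish at the same length. With the larger α, the copper tends to over-expand; the plates restrain it, putting the copper in compression and the nickel alloy in tension. With no external load the two internal forces are equal and opposite, magnitude P.
Compatibility of the two members (thermal + elastic change equal): (α₁ − α₂)ΔT = P·[1/(A₁E₁) + 1/(A₂E₂)].
|α₁ − α₂|·ΔT = 4.2×10⁻⁶ × 104 = 0.0004368.
1/(A₁E₁) + 1/(A₂E₂) = 1/(2075×122×10³) + 1/(825×200×10³) = 1.001×10⁻⁸ N⁻¹.
So P = 0.0004368 / 1.001×10⁻⁸ = 43.63 kN.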